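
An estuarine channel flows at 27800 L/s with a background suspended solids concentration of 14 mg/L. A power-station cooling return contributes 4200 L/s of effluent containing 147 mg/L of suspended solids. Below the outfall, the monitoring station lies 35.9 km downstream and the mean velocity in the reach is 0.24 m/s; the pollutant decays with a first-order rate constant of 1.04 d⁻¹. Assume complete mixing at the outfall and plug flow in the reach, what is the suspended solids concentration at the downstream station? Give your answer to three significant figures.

Conservation of mass: C = (27800·14.00 + 4200·147.0) / 32000 = 1007000/32000 = 31.46 mg/L.
Travel time t = 35.9·1000 / 0.24 = 149600 s = 41.55 h.
First-order decay: C = 31.46·exp(−k·t) = 31.46·0.1652 = 5.197 mg/L.

5.20 mg/L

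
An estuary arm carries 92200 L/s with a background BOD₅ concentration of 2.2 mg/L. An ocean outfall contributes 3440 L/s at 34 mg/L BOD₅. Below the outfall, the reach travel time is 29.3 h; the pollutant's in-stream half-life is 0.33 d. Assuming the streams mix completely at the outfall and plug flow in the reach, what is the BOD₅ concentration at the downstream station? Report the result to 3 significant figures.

0.257 mg/L

After mixing, C = (92200·2.200 + 3440·34.00) / 95640 = 319800/95640 = 3.344 mg/L.
Half-life 0.33 d → k = ln 2 / 0.33 = 2.100 d⁻¹.
Decay over the reach: 3.344·exp(−kt) = 3.344·0.07697 = 0.2574 mg/L.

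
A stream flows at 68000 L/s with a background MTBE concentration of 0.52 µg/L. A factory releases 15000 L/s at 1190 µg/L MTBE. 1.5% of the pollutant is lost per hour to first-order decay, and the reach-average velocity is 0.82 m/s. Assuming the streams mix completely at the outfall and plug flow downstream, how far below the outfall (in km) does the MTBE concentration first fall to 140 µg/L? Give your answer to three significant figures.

84.2 km

Mass balance: C = (68000·0.5200 + 15000·1190) / 83000 = 17890000/83000 = 215.5 µg/L.
1.5%/h lost → k = −ln(1 − 0.015) = 0.01511 h⁻¹.
Set 215.5·exp(−k·t) = 140 → t = ln(215.5/140)/k = 102700 s = 28.53 h.
Distance = v·t = 0.82·102700 = 84230 m = 84.23 km.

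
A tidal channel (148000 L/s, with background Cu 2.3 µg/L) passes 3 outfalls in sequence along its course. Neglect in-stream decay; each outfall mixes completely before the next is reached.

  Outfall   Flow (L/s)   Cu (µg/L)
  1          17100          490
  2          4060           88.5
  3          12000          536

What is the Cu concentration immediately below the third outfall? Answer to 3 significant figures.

85.6 µg/L

Below outfall 1: Q → 165100 L/s, C = (148000·2.300 + 17100·490.0)/165100 = 52.81 µg/L.
Below outfall 2: Q → 169200 L/s, C = (165100·52.81 + 4060·88.50)/169200 = 53.67 µg/L.
Below outfall 3: Q → 181200 L/s, C = (169200·53.67 + 12000·536.0)/181200 = 85.62 µg/L.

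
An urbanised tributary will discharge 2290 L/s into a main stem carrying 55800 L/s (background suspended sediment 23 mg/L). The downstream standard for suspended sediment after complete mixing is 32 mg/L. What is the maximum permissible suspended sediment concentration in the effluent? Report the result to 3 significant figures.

251 mg/L

At the limit, (Qr·Cr + Qe·Cₑ)/(Qr + Qe) = 32:
Cₑ = (58090·32 − 55800·23.00) / 2290 = 251.3 mg/L.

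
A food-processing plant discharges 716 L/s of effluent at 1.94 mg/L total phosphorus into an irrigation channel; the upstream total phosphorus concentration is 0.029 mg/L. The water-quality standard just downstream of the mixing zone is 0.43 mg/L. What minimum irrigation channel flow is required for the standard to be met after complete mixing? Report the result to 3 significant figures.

Set C_mix = 0.43: (Q·0.02900 + 716.0·1.940) / (Q + 716.0) = 0.43
→ Q = 716.0·(1.940 − 0.43)/(0.43 − 0.02900) = 2696 L/s.

2700 L/s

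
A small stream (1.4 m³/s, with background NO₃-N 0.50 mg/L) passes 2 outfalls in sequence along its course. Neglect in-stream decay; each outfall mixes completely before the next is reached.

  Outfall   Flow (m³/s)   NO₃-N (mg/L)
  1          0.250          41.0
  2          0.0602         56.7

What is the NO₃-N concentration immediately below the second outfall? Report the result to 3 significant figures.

8.40 mg/L

After outfall 1: Q = 1.400 + 0.2500 = 1.650 m³/s; C = (1.400·0.5000 + 0.2500·41.00)/1.650 = 6.636 mg/L.
After outfall 2: Q = 1.650 + 0.06020 = 1.710 m³/s; C = (1.650·6.636 + 0.06020·56.70)/1.710 = 8.399 mg/L.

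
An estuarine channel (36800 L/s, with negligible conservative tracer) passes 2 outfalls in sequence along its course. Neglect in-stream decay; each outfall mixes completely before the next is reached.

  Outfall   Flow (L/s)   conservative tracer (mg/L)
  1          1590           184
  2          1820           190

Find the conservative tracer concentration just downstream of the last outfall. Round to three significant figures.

15.9 mg/L

Below outfall 1: Q → 38390 L/s, C = (36800·0 + 1590·184.0)/38390 = 7.621 mg/L.
Below outfall 2: Q → 40210 L/s, C = (38390·7.621 + 1820·190.0)/40210 = 15.88 mg/L.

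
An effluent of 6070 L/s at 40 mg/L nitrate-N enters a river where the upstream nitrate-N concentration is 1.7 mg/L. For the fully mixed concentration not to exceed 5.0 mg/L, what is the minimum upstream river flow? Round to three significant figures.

Set C_mix = 5.0: (Q·1.700 + 6070·40.00) / (Q + 6070) = 5.0
→ Q = 6070·(40.00 − 5.0)/(5.0 − 1.700) = 64380 L/s.

64400 L/s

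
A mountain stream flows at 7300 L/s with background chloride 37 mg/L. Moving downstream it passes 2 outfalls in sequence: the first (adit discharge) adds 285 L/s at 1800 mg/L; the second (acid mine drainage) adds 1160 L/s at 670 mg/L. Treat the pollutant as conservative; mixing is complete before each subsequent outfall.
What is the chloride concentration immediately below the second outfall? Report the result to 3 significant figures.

178 mg/L

Outfall 1: combined Q = 7585 L/s; C = (7300·37.00 + 285.0·1800)/7585 = 103.2 mg/L.
Outfall 2: combined Q = 8745 L/s; C = (7585·103.2 + 1160·670.0)/8745 = 178.4 mg/L.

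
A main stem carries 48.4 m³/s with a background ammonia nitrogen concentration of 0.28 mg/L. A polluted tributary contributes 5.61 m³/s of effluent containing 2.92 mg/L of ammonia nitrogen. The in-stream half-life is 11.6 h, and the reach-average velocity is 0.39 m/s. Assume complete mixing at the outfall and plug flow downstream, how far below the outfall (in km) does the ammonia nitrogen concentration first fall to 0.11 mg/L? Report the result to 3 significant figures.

After mixing, C = (48.40·0.2800 + 5.610·2.920) / 54.01 = 29.93/54.01 = 0.5542 mg/L.
Half-life 11.6 h → k = ln 2 / 11.6 = 0.05975 h⁻¹ = 1.434 d⁻¹.
Set 0.5542·exp(−k·t) = 0.11 → t = ln(0.5542/0.11)/k = 97420 s = 27.06 h.
Distance = v·t = 0.39·97420 = 38000 m = 38.00 km.

38.0 km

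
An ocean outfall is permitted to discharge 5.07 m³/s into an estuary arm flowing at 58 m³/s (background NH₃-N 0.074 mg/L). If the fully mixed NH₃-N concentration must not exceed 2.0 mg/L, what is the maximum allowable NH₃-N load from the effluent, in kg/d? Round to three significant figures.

Mass balance at the limit: 58.00·0.07400 + 5.070·Cₑ = 63.07·2.0 → Cₑ = 24.03 mg/L.
Load = 5.070 m³/s × 24.03 g/m³ × 86 400 s/d = 10530 kg/d.

10500 kg/d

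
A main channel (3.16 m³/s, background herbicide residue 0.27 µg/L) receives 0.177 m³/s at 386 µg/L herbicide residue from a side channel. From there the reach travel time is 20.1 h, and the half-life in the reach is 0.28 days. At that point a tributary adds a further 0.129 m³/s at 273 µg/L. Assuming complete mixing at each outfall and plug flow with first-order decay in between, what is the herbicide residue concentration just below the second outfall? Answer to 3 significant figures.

Flow-weighted average: C = (3.160·0.2700 + 0.1770·386.0) / 3.337 = 69.18/3.337 = 20.73 µg/L; combined flow 3.337 m³/s.
Half-life 0.28 d → k = ln 2 / 0.28 = 2.476 d⁻¹.
After decay, C = 20.73 × e^(−kt) = 20.73 × 0.1258 = 2.607 µg/L.
At the second outfall, C = (3.337·2.607 + 0.1290·273.0) / (3.337 + 0.1290) = 12.67 µg/L.

12.7 µg/L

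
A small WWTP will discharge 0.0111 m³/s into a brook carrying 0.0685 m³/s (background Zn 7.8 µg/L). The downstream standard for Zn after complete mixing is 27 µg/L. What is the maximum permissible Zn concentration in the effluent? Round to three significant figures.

145 µg/L

At the limit, (Qr·Cr + Qe·Cₑ)/(Qr + Qe) = 27:
Cₑ = (0.07960·27 − 0.06850·7.800) / 0.01110 = 145.5 µg/L.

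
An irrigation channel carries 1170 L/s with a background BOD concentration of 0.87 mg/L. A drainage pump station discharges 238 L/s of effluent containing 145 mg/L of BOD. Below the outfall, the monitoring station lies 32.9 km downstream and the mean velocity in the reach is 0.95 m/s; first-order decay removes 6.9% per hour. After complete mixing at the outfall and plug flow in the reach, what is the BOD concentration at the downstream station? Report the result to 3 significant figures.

12.7 mg/L

After mixing, C = (1170·0.8700 + 238.0·145.0) / 1408 = 35530/1408 = 25.23 mg/L.
Travel time t = 32.9·1000 / 0.95 = 34630 s = 9.620 h.
6.9%/h lost → k = −ln(1 − 0.069) = 0.07150 h⁻¹.
Applying C = C₀e^(−kt): 25.23 × 0.5027 = 12.68 mg/L.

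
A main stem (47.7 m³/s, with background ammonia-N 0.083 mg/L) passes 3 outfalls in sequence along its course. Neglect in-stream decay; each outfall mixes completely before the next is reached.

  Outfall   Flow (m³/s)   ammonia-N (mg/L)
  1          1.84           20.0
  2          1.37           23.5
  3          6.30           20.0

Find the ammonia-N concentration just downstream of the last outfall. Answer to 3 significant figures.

3.48 mg/L

Below outfall 1: Q → 49.54 m³/s, C = (47.70·0.08300 + 1.840·20.00)/49.54 = 0.8228 mg/L.
Below outfall 2: Q → 50.91 m³/s, C = (49.54·0.8228 + 1.370·23.50)/50.91 = 1.433 mg/L.
Below outfall 3: Q → 57.21 m³/s, C = (50.91·1.433 + 6.300·20.00)/57.21 = 3.478 mg/L.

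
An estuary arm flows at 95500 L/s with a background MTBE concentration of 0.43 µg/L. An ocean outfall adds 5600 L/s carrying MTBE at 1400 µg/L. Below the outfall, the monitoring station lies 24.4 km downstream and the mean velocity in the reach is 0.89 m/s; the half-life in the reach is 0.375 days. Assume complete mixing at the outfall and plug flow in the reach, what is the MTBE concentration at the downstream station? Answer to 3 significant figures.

43.4 µg/L

Flow-weighted average: C = (95500·0.4300 + 5600·1400) / 101100 = 7881000/101100 = 77.95 µg/L.
Travel time t = 24.4·1000 / 0.89 = 27420 s = 7.615 h.
Half-life 0.375 d → k = ln 2 / 0.375 = 1.848 d⁻¹.
Decay over the reach: 77.95·exp(−kt) = 77.95·0.5563 = 43.36 µg/L.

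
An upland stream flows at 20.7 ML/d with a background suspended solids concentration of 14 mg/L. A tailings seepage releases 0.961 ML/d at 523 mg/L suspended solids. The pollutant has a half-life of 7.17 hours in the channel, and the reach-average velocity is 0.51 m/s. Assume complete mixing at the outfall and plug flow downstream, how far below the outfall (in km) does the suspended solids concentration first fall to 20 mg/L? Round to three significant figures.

After mixing, C = (20.70·14.00 + 0.9610·523.0) / 21.66 = 792.4/21.66 = 36.58 mg/L.
Half-life 7.17 h → k = ln 2 / 7.17 = 0.09667 h⁻¹ = 2.320 d⁻¹.
Set 36.58·exp(−k·t) = 20 → t = ln(36.58/20)/k = 22490 s = 6.246 h.
Distance = v·t = 0.51·22490 = 11470 m = 11.47 km.

11.5 km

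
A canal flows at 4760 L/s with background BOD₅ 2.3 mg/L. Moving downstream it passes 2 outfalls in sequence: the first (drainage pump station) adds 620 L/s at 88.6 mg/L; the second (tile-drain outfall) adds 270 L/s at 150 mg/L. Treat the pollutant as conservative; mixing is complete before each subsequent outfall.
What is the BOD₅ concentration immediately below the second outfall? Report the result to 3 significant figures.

18.8 mg/L

After outfall 1: Q = 4760 + 620.0 = 5380 L/s; C = (4760·2.300 + 620.0·88.60)/5380 = 12.25 mg/L.
After outfall 2: Q = 5380 + 270.0 = 5650 L/s; C = (5380·12.25 + 270.0·150.0)/5650 = 18.83 mg/L.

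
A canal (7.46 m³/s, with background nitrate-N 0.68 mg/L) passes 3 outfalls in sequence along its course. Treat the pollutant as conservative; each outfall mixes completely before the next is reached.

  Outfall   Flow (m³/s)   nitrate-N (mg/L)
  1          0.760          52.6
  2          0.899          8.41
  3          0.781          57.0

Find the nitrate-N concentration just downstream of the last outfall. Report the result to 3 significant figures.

Outfall 1: combined Q = 8.220 m³/s; C = (7.460·0.6800 + 0.7600·52.60)/8.220 = 5.480 mg/L.
Outfall 2: combined Q = 9.119 m³/s; C = (8.220·5.480 + 0.8990·8.410)/9.119 = 5.769 mg/L.
Outfall 3: combined Q = 9.900 m³/s; C = (9.119·5.769 + 0.7810·57.00)/9.900 = 9.811 mg/L.

9.81 mg/L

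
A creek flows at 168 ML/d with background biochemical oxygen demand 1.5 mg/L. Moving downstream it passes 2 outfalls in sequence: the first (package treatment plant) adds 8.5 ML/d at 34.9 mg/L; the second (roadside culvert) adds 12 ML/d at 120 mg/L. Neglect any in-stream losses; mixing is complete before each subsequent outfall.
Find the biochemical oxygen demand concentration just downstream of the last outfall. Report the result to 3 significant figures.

10.5 mg/L

After outfall 1: Q = 168.0 + 8.500 = 176.5 ML/d; C = (168.0·1.500 + 8.500·34.90)/176.5 = 3.108 mg/L.
After outfall 2: Q = 176.5 + 12.00 = 188.5 ML/d; C = (176.5·3.108 + 12.00·120.0)/188.5 = 10.55 mg/L.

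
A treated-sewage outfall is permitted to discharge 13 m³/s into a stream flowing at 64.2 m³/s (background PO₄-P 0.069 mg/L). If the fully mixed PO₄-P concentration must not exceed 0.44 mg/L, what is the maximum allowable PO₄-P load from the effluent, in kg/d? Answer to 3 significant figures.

Mass balance at the limit: 64.20·0.06900 + 13.00·Cₑ = 77.20·0.44 → Cₑ = 2.272 mg/L.
Load = 13.00 m³/s × 2.272 g/m³ × 86 400 s/d = 2552 kg/d.

2550 kg/d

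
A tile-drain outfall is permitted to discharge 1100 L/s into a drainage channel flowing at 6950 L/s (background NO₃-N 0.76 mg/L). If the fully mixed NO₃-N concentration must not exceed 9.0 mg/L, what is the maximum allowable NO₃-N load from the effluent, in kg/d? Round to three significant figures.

Mass balance at the limit: 6950·0.7600 + 1100·Cₑ = 8050·9.0 → Cₑ = 61.06 mg/L.
1100 L/s = 1.100 m³/s. Load = 1.100 m³/s × 61.06 g/m³ × 86 400 s/d = 5803 kg/d.

5800 kg/d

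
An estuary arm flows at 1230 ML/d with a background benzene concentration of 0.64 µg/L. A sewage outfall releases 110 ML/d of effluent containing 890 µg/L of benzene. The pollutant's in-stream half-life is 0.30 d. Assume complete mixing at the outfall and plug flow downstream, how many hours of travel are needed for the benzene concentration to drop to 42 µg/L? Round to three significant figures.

Conservation of mass: C = (1230·0.6400 + 110.0·890.0) / 1340 = 98690/1340 = 73.65 µg/L.
Half-life 0.30 d → k = ln 2 / 0.30 = 2.310 d⁻¹.
73.65·exp(−k·t) = 42 → t = ln(73.65/42)/k = 21000 s = 5.834 h.

5.83 h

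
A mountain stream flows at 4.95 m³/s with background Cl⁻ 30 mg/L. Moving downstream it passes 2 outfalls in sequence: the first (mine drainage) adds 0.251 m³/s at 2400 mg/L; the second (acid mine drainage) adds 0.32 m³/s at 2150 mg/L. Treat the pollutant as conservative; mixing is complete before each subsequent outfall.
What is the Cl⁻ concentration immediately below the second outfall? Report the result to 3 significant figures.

261 mg/L

Below outfall 1: Q → 5.201 m³/s, C = (4.950·30.00 + 0.2510·2400)/5.201 = 144.4 mg/L.
Below outfall 2: Q → 5.521 m³/s, C = (5.201·144.4 + 0.3200·2150)/5.521 = 260.6 mg/L.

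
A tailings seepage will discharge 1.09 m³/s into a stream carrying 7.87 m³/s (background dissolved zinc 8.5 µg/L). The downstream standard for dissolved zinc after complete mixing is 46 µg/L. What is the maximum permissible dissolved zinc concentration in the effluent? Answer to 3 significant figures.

At the limit, (Qr·Cr + Qe·Cₑ)/(Qr + Qe) = 46:
Cₑ = (8.960·46 − 7.870·8.500) / 1.090 = 316.8 µg/L.

317 µg/L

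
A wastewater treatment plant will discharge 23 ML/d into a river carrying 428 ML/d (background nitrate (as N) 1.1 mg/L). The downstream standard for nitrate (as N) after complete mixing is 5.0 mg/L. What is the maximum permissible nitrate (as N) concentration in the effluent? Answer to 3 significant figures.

77.6 mg/L

At the limit, (Qr·Cr + Qe·Cₑ)/(Qr + Qe) = 5.0:
Cₑ = (451.0·5.0 − 428.0·1.100) / 23.00 = 77.57 mg/L.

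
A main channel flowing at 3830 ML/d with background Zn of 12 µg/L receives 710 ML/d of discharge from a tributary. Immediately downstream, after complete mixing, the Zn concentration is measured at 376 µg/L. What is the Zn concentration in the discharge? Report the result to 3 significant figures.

Mass balance: 3830·12.00 + 710.0·Cₑ = 4540·376.0
→ Cₑ = (4540·376.0 − 3830·12.00) / 710.0 = 2340 µg/L.

2340 µg/L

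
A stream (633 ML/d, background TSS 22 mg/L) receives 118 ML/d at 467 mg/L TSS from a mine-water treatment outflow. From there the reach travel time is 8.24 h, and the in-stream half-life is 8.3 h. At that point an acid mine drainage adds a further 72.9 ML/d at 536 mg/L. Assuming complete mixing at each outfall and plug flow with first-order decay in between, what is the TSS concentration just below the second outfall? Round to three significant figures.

89.5 mg/L

Flow-weighted average: C = (633.0·22.00 + 118.0·467.0) / 751.0 = 69030/751.0 = 91.92 mg/L; combined flow 751.0 ML/d.
Half-life 8.3 h → k = ln 2 / 8.3 = 0.08351 h⁻¹ = 2.004 d⁻¹.
Decay over the reach: 91.92·exp(−kt) = 91.92·0.5025 = 46.19 mg/L.
Second outfall: C = (751.0·46.19 + 72.90·536.0)/823.9 = 89.53 mg/L.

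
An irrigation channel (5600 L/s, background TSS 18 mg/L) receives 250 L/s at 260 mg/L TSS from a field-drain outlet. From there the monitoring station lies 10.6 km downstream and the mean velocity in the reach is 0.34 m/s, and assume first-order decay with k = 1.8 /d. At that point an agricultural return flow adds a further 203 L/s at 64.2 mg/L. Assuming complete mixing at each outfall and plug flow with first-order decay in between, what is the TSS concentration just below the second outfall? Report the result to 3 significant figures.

After mixing, C = (5600·18.00 + 250.0·260.0) / 5850 = 165800/5850 = 28.34 mg/L; combined flow 5850 L/s.
Travel time t = 10.6·1000 / 0.34 = 31180 s = 8.660 h.
First-order decay: C = 28.34·exp(−k·t) = 28.34·0.5223 = 14.80 mg/L.
Second outfall: C = (5850·14.80 + 203.0·64.20)/6053 = 16.46 mg/L.

16.5 mg/L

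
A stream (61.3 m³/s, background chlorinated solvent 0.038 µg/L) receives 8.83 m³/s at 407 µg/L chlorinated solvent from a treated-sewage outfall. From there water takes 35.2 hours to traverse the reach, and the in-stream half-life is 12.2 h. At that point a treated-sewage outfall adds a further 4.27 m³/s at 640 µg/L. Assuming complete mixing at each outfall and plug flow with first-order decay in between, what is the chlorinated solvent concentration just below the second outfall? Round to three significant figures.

43.3 µg/L

Mass balance: C = (61.30·0.03800 + 8.830·407.0) / 70.13 = 3596/70.13 = 51.28 µg/L; combined flow 70.13 m³/s.
Half-life 12.2 h → k = ln 2 / 12.2 = 0.05682 h⁻¹ = 1.364 d⁻¹.
Decay over the reach: 51.28·exp(−kt) = 51.28·0.1353 = 6.940 µg/L.
At the second outfall, C = (70.13·6.940 + 4.270·640.0) / (70.13 + 4.270) = 43.27 µg/L.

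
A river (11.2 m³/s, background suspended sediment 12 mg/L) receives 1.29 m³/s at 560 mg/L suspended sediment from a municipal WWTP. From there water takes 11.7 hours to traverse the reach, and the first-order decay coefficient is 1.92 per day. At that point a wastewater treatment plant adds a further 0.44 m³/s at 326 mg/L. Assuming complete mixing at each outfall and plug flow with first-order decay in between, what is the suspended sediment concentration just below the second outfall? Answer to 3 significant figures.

37.1 mg/L

Flow-weighted average: C = (11.20·12.00 + 1.290·560.0) / 12.49 = 856.8/12.49 = 68.60 mg/L; combined flow 12.49 m³/s.
After decay, C = 68.60 × e^(−kt) = 68.60 × 0.3922 = 26.90 mg/L.
At the second outfall, C = (12.49·26.90 + 0.4400·326.0) / (12.49 + 0.4400) = 37.08 mg/L.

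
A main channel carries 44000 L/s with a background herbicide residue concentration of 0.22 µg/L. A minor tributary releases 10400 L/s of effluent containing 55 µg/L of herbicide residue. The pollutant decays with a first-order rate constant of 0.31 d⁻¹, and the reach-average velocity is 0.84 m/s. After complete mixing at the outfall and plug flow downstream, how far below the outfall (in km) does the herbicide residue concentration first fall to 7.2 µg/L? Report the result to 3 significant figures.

92.6 km

After mixing, C = (44000·0.2200 + 10400·55.00) / 54400 = 581700/54400 = 10.69 µg/L.
Set 10.69·exp(−k·t) = 7.2 → t = ln(10.69/7.2)/k = 110200 s = 30.62 h.
Distance = v·t = 0.84·110200 = 92590 m = 92.59 km.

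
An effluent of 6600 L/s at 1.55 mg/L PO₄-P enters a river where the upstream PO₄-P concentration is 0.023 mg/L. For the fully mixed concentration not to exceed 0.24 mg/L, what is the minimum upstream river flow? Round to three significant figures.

39800 L/s

Set C_mix = 0.24: (Q·0.02300 + 6600·1.550) / (Q + 6600) = 0.24
→ Q = 6600·(1.550 − 0.24)/(0.24 − 0.02300) = 39840 L/s.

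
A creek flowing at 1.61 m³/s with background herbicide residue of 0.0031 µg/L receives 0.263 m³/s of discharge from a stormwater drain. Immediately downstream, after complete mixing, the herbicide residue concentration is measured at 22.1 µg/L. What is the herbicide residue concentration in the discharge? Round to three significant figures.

Mass balance: 1.610·0.003100 + 0.2630·Cₑ = 1.873·22.10
→ Cₑ = (1.873·22.10 − 1.610·0.003100) / 0.2630 = 157.4 µg/L.

157 µg/L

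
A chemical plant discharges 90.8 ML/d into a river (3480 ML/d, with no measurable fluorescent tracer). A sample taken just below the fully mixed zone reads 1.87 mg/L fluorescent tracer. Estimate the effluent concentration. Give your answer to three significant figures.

Mass balance: 3480·0 + 90.80·Cₑ = 3571·1.870
→ Cₑ = (3571·1.870 − 3480·0) / 90.80 = 73.54 mg/L.

73.5 mg/L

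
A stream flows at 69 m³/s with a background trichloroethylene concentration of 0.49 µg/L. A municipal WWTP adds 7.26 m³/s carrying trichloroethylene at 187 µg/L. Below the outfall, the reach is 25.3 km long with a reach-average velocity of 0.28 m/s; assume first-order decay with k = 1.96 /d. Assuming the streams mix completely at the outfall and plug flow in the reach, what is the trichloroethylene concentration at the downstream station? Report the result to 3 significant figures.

2.35 µg/L

After mixing, C = (69.00·0.4900 + 7.260·187.0) / 76.26 = 1391/76.26 = 18.25 µg/L.
Travel time t = 25.3·1000 / 0.28 = 90360 s = 25.10 h.
Applying C = C₀e^(−kt): 18.25 × 0.1288 = 2.349 µg/L.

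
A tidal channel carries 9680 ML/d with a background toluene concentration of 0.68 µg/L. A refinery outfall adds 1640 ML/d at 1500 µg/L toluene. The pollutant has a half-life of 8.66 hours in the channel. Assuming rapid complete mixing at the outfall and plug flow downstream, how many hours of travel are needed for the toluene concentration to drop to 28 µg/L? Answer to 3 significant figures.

After mixing, C = (9680·0.6800 + 1640·1500) / 11320 = 2467000/11320 = 217.9 µg/L.
Half-life 8.66 h → k = ln 2 / 8.66 = 0.08004 h⁻¹ = 1.921 d⁻¹.
217.9·exp(−k·t) = 28 → t = ln(217.9/28)/k = 92290 s = 25.63 h.

25.6 h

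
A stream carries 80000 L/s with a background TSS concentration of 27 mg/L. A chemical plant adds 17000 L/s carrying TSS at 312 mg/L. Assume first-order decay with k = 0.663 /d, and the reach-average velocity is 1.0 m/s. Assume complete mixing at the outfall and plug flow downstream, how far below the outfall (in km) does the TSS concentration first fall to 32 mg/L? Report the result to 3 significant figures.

Flow-weighted average: C = (80000·27.00 + 17000·312.0) / 97000 = 7464000/97000 = 76.95 mg/L.
Set 76.95·exp(−k·t) = 32 → t = ln(76.95/32)/k = 114300 s = 31.76 h.
Distance = v·t = 1.0·114300 = 114300 m = 114.3 km.

114 km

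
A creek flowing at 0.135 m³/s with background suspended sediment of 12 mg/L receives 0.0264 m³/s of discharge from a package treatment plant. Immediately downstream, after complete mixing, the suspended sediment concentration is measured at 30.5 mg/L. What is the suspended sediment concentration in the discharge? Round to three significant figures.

125 mg/L

Mass balance: 0.1350·12.00 + 0.02640·Cₑ = 0.1614·30.50
→ Cₑ = (0.1614·30.50 − 0.1350·12.00) / 0.02640 = 125.1 mg/L.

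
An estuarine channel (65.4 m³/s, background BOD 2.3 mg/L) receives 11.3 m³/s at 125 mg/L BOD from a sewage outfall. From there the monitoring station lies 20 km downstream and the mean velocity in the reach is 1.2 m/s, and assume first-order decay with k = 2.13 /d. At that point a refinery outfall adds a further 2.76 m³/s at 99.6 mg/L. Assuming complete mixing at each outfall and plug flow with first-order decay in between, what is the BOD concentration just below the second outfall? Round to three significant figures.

16.5 mg/L

Conservation of mass: C = (65.40·2.300 + 11.30·125.0) / 76.70 = 1563/76.70 = 20.38 mg/L; combined flow 76.70 m³/s.
Travel time t = 20·1000 / 1.2 = 16670 s = 4.630 h.
First-order decay: C = 20.38·exp(−k·t) = 20.38·0.6631 = 13.51 mg/L.
Second outfall: C = (76.70·13.51 + 2.760·99.60)/79.46 = 16.50 mg/L.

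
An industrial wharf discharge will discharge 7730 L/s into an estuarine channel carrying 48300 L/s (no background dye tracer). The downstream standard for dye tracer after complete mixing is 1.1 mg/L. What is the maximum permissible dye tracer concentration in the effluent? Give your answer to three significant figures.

At the limit, (Qr·Cr + Qe·Cₑ)/(Qr + Qe) = 1.1:
Cₑ = (56030·1.1 − 48300·0) / 7730 = 7.973 mg/L.

7.97 mg/L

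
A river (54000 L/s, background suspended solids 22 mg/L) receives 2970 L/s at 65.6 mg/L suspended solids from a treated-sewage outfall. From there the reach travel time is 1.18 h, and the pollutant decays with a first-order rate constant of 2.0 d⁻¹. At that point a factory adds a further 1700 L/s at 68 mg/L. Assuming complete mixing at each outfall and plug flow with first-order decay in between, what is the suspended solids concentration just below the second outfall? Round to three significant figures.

After mixing, C = (54000·22.00 + 2970·65.60) / 56970 = 1383000/56970 = 24.27 mg/L; combined flow 56970 L/s.
Decay over the reach: 24.27·exp(−kt) = 24.27·0.9063 = 22.00 mg/L.
Second outfall: C = (56970·22.00 + 1700·68.00)/58670 = 23.33 mg/L.

23.3 mg/L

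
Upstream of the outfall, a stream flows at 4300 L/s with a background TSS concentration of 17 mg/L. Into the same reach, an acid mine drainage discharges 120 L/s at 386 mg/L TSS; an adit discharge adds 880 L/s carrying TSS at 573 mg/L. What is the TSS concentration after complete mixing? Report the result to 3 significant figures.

118 mg/L

Mixed concentration C = ΣQC/ΣQ = (4300·17.00 + 120.0·386.0 + 880.0·573.0) / 5300 = 623700/5300 = 117.7 mg/L.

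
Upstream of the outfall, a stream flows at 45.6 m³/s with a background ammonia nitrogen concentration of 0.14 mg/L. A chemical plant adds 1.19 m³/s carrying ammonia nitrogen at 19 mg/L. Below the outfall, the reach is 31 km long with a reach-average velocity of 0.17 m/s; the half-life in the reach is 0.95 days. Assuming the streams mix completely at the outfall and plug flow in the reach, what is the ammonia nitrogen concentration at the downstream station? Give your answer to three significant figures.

0.133 mg/L

Mass balance: C = (45.60·0.1400 + 1.190·19.00) / 46.79 = 28.99/46.79 = 0.6197 mg/L.
Travel time t = 31·1000 / 0.17 = 182400 s = 50.65 h.
Half-life 0.95 d → k = ln 2 / 0.95 = 0.7296 d⁻¹.
First-order decay: C = 0.6197·exp(−k·t) = 0.6197·0.2144 = 0.1329 mg/L.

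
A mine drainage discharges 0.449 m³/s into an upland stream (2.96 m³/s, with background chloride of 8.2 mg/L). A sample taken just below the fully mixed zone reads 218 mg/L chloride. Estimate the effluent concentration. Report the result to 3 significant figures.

Mass balance: 2.960·8.200 + 0.4490·Cₑ = 3.409·218.0
→ Cₑ = (3.409·218.0 − 2.960·8.200) / 0.4490 = 1601 mg/L.

1600 mg/L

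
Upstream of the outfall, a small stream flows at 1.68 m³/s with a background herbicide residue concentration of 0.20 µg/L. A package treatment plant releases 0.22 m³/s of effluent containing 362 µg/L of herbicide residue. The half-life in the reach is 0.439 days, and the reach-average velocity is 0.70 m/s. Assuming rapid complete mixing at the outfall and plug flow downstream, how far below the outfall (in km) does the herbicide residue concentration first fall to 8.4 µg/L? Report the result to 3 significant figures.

61.7 km

Mass balance: C = (1.680·0.2000 + 0.2200·362.0) / 1.900 = 79.98/1.900 = 42.09 µg/L.
Half-life 0.439 d → k = ln 2 / 0.439 = 1.579 d⁻¹.
Set 42.09·exp(−k·t) = 8.4 → t = ln(42.09/8.4)/k = 88190 s = 24.50 h.
Distance = v·t = 0.70·88190 = 61730 m = 61.73 km.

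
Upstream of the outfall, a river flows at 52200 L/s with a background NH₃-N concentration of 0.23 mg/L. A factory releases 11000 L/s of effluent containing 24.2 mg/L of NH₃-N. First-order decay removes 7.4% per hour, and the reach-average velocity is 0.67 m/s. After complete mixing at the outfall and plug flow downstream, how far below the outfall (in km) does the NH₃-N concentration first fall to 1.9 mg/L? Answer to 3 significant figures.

After mixing, C = (52200·0.2300 + 11000·24.20) / 63200 = 278200/63200 = 4.402 mg/L.
7.4%/h lost → k = −ln(1 − 0.074) = 0.07688 h⁻¹.
Set 4.402·exp(−k·t) = 1.9 → t = ln(4.402/1.9)/k = 39340 s = 10.93 h.
Distance = v·t = 0.67·39340 = 26360 m = 26.36 km.

26.4 km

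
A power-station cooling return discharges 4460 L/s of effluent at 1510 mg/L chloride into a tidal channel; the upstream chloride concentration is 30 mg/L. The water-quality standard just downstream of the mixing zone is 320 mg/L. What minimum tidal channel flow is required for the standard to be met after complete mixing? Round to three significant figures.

18300 L/s

Set C_mix = 320: (Q·30.00 + 4460·1510) / (Q + 4460) = 320
→ Q = 4460·(1510 − 320)/(320 − 30.00) = 18300 L/s.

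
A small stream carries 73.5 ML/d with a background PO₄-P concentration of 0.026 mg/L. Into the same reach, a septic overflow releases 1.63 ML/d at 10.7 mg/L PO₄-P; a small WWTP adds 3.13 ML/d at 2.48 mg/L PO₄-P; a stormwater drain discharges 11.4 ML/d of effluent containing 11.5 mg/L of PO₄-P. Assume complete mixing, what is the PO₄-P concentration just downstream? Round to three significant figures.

Mass balance: C = (73.50·0.02600 + 1.630·10.70 + 3.130·2.480 + 11.40·11.50) / 89.66 = 158.2/89.66 = 1.765 mg/L.

1.76 mg/L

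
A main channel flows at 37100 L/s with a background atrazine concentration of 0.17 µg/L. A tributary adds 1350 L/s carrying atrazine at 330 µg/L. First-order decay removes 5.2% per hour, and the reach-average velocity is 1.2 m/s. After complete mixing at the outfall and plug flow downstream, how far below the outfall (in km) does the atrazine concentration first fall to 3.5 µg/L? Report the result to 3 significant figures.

Mass balance: C = (37100·0.1700 + 1350·330.0) / 38450 = 451800/38450 = 11.75 µg/L.
5.2%/h lost → k = −ln(1 − 0.052) = 0.05340 h⁻¹.
Set 11.75·exp(−k·t) = 3.5 → t = ln(11.75/3.5)/k = 81650 s = 22.68 h.
Distance = v·t = 1.2·81650 = 97980 m = 97.98 km.

98.0 km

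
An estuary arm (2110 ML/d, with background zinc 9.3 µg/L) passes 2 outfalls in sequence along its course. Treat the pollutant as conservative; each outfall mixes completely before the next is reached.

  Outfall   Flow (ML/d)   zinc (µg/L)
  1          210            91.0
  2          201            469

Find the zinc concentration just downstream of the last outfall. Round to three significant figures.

52.8 µg/L

After outfall 1: Q = 2110 + 210.0 = 2320 ML/d; C = (2110·9.300 + 210.0·91.00)/2320 = 16.70 µg/L.
After outfall 2: Q = 2320 + 201.0 = 2521 ML/d; C = (2320·16.70 + 201.0·469.0)/2521 = 52.76 µg/L.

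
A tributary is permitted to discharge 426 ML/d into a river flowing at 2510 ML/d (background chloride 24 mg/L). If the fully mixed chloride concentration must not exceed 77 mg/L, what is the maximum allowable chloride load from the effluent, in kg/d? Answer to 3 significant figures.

Mass balance at the limit: 2510·24.00 + 426.0·Cₑ = 2936·77 → Cₑ = 389.3 mg/L.
426.0 ML/d = 4.931 m³/s. Load = 4.931 m³/s × 389.3 g/m³ × 86 400 s/d = 165800 kg/d.

166000 kg/d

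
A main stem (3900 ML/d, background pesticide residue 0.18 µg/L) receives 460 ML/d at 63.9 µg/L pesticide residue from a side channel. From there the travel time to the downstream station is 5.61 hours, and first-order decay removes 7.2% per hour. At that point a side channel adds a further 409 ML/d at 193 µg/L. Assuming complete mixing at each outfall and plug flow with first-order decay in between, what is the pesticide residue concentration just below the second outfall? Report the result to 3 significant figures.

Mass balance: C = (3900·0.1800 + 460.0·63.90) / 4360 = 30100/4360 = 6.903 µg/L; combined flow 4360 ML/d.
7.2%/h lost → k = −ln(1 − 0.072) = 0.07472 h⁻¹.
Applying C = C₀e^(−kt): 6.903 × 0.6576 = 4.539 µg/L.
Second outfall: C = (4360·4.539 + 409.0·193.0)/4769 = 20.70 µg/L.

20.7 µg/L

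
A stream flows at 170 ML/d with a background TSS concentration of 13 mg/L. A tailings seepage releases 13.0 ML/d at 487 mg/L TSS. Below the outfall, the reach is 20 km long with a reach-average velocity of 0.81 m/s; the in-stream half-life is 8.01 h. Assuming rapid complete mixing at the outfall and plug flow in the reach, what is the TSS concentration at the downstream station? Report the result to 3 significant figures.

25.8 mg/L

Mass balance: C = (170.0·13.00 + 13.00·487.0) / 183.0 = 8541/183.0 = 46.67 mg/L.
Travel time t = 20·1000 / 0.81 = 24690 s = 6.859 h.
Half-life 8.01 h → k = ln 2 / 8.01 = 0.08654 h⁻¹ = 2.077 d⁻¹.
Decay over the reach: 46.67·exp(−kt) = 46.67·0.5524 = 25.78 mg/L.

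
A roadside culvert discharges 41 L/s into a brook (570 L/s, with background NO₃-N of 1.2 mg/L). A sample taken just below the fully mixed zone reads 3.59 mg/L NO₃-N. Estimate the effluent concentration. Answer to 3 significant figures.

36.8 mg/L

Mass balance: 570.0·1.200 + 41.00·Cₑ = 611.0·3.590
→ Cₑ = (611.0·3.590 − 570.0·1.200) / 41.00 = 36.82 mg/L.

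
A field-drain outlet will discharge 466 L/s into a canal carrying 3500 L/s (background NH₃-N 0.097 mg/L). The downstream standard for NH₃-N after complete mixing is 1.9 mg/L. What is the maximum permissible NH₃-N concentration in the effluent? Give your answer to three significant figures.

15.4 mg/L

At the limit, (Qr·Cr + Qe·Cₑ)/(Qr + Qe) = 1.9:
Cₑ = (3966·1.9 − 3500·0.09700) / 466.0 = 15.44 mg/L.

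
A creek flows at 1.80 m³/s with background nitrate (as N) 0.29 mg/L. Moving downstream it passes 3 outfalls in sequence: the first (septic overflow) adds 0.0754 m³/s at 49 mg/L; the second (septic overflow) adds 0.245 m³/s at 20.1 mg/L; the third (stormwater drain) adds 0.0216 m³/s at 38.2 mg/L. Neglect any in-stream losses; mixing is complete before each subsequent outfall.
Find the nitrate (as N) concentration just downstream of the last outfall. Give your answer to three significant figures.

4.65 mg/L

After outfall 1: Q = 1.800 + 0.07540 = 1.875 m³/s; C = (1.800·0.2900 + 0.07540·49.00)/1.875 = 2.248 mg/L.
After outfall 2: Q = 1.875 + 0.2450 = 2.120 m³/s; C = (1.875·2.248 + 0.2450·20.10)/2.120 = 4.311 mg/L.
After outfall 3: Q = 2.120 + 0.02160 = 2.142 m³/s; C = (2.120·4.311 + 0.02160·38.20)/2.142 = 4.653 mg/L.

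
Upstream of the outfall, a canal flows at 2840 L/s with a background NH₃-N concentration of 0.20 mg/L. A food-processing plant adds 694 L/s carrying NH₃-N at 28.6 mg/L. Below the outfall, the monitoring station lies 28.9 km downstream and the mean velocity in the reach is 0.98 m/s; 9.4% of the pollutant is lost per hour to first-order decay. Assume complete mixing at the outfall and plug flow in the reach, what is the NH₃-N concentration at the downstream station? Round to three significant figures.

2.57 mg/L

Mass balance: C = (2840·0.2000 + 694.0·28.60) / 3534 = 20420/3534 = 5.777 mg/L.
Travel time t = 28.9·1000 / 0.98 = 29490 s = 8.192 h.
9.4%/h lost → k = −ln(1 − 0.094) = 0.09872 h⁻¹.
After decay, C = 5.777 × e^(−kt) = 5.777 × 0.4455 = 2.573 mg/L.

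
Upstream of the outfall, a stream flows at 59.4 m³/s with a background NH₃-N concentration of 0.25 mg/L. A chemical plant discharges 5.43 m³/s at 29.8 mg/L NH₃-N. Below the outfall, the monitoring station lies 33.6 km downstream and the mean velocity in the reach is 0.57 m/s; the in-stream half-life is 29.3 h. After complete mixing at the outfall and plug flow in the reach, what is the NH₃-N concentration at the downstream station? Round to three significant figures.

Mass balance: C = (59.40·0.2500 + 5.430·29.80) / 64.83 = 176.7/64.83 = 2.725 mg/L.
Travel time t = 33.6·1000 / 0.57 = 58950 s = 16.37 h.
Half-life 29.3 h → k = ln 2 / 29.3 = 0.02366 h⁻¹ = 0.5678 d⁻¹.
Applying C = C₀e^(−kt): 2.725 × 0.6788 = 1.850 mg/L.

1.85 mg/L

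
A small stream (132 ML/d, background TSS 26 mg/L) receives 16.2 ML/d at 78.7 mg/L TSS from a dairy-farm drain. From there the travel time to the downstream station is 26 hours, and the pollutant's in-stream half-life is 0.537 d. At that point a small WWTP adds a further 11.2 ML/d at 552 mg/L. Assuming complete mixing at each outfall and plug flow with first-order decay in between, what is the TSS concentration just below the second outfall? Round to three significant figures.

Mass balance: C = (132.0·26.00 + 16.20·78.70) / 148.2 = 4707/148.2 = 31.76 mg/L; combined flow 148.2 ML/d.
Half-life 0.537 d → k = ln 2 / 0.537 = 1.291 d⁻¹.
First-order decay: C = 31.76·exp(−k·t) = 31.76·0.2470 = 7.845 mg/L.
At the second outfall, C = (148.2·7.845 + 11.20·552.0) / (148.2 + 11.20) = 46.08 mg/L.

46.1 mg/L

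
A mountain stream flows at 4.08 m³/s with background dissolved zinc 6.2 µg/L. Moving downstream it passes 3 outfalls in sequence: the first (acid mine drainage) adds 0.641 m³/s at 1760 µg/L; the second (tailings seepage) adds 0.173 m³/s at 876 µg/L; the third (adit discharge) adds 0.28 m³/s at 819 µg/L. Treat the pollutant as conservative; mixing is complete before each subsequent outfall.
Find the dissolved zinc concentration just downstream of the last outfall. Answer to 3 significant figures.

After outfall 1: Q = 4.080 + 0.6410 = 4.721 m³/s; C = (4.080·6.200 + 0.6410·1760)/4.721 = 244.3 µg/L.
After outfall 2: Q = 4.721 + 0.1730 = 4.894 m³/s; C = (4.721·244.3 + 0.1730·876.0)/4.894 = 266.7 µg/L.
After outfall 3: Q = 4.894 + 0.2800 = 5.174 m³/s; C = (4.894·266.7 + 0.2800·819.0)/5.174 = 296.5 µg/L.

297 µg/L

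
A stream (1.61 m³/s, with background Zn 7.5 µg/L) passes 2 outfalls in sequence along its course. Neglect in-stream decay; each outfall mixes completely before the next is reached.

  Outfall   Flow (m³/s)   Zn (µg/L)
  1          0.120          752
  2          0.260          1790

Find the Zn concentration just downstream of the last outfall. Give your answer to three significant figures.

285 µg/L

After outfall 1: Q = 1.610 + 0.1200 = 1.730 m³/s; C = (1.610·7.500 + 0.1200·752.0)/1.730 = 59.14 µg/L.
After outfall 2: Q = 1.730 + 0.2600 = 1.990 m³/s; C = (1.730·59.14 + 0.2600·1790)/1.990 = 285.3 µg/L.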